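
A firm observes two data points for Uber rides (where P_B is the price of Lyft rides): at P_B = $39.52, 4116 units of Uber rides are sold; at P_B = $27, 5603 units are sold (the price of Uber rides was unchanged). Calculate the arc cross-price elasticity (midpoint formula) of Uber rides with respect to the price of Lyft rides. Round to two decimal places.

-0.81

ΔQ_A = 5603 − 4116 = 1487; ΔP_B = 27 − 39.52 = -12.52.
Midpoints: Q̄_A = 4859.5, P̄_B = 33.26.
ε = (ΔQ_A/Q̄_A)/(ΔP_B/P̄_B) = (1487/4859.5)/(-12.52/33.26) ≈ -0.81.
ε < 0: Uber rides and Lyft rides are complements.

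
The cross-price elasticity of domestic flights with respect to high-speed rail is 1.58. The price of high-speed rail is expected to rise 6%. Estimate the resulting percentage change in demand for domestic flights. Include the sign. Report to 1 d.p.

%ΔQ ≈ ε × %ΔP of high-speed rail = 1.58 × (6%) = 9.5%.

9.5%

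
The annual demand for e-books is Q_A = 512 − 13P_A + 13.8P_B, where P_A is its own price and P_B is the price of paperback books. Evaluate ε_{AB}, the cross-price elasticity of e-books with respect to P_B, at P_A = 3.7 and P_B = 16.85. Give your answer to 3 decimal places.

0.334

At P_A = 3.7 and P_B = 16.85: Q_A = 696.43.
∂Q_A/∂P_B = 13.8.
ε = (∂Q_A/∂P_B)(P_B/Q_A) = 13.8 × (16.85/696.43) ≈ 0.334.
Since ε > 0, e-books and paperback books are substitutes.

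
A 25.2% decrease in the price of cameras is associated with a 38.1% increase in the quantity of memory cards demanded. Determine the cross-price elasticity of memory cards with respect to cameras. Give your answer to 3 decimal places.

-1.512

ε = (%ΔQ of memory cards) / (%ΔP of cameras) = (38.1%) / (-25.2%) ≈ -1.512.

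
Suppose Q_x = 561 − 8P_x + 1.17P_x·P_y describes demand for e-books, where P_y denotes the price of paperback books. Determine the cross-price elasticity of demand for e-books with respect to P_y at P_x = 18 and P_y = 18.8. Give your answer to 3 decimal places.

At P_x = 18 and P_y = 18.8: Q_x = 812.928.
∂Q_x/∂P_y = 1.17P_x = 1.17(18) = 21.0600.
ε = (∂Q_x/∂P_y)(P_y/Q_x) = 21.0600 × (18.8/812.928) ≈ 0.487.

0.487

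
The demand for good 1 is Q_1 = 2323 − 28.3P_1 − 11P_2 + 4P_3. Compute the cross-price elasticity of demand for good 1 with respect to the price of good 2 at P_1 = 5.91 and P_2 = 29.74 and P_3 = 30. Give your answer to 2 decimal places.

-0.17

At P_1 = 5.91 and P_2 = 29.74 and P_3 = 30: Q_1 = 1948.607.
∂Q_1/∂P_2 = -11.
ε = (∂Q_1/∂P_2)(P_2/Q_1) = -11 × (29.74/1948.607) ≈ -0.17.
Since ε < 0, good 1 and good 2 are complements.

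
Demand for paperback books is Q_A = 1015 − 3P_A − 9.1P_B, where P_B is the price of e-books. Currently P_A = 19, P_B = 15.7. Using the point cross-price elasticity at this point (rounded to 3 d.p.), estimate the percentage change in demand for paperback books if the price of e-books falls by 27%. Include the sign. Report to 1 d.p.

At P_A = 19, P_B = 15.7: Q_A = 815.13.
∂Q_A/∂P_B = -9.1.
ε = (∂Q_A/∂P_B)(P_B/Q_A) = -9.1000 × 15.7/815.13 ≈ -0.175.
%ΔQ_A ≈ ε × %ΔP_B = -0.175 × (-27%) = 4.7%.

4.7%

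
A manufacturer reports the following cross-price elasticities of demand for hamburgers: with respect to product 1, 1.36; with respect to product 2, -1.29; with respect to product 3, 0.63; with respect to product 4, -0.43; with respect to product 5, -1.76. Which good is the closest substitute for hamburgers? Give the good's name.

Substitutes have ε > 0. Among the positive values, 1.36 (product 1) is largest.

product 1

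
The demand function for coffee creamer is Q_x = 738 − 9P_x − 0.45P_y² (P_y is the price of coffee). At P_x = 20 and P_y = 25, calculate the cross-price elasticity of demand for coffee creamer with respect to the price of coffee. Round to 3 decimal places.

At P_x = 20 and P_y = 25: Q_x = 276.75.
∂Q_x/∂P_y = -0.9P_y = -0.9(25) = -22.5000.
ε = (∂Q_x/∂P_y)(P_y/Q_x) = -22.5000 × (25/276.75) ≈ -2.033.

-2.033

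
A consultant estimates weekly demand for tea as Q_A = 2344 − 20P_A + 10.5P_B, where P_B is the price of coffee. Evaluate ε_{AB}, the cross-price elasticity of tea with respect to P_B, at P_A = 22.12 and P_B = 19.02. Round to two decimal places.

At P_A = 22.12 and P_B = 19.02: Q_A = 2101.31.
∂Q_A/∂P_B = 10.5.
ε = (∂Q_A/∂P_B)(P_B/Q_A) = 10.5 × (19.02/2101.31) ≈ 0.10.

0.10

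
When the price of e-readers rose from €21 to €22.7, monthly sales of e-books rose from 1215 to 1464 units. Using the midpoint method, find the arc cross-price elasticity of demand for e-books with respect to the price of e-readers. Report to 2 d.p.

2.39

ΔQ_A = 1464 − 1215 = 249; ΔP_B = 22.7 − 21 = 1.7.
Midpoints: Q̄_A = 1339.5, P̄_B = 21.85.
ε = (ΔQ_A/Q̄_A)/(ΔP_B/P̄_B) = (249/1339.5)/(1.7/21.85) ≈ 2.39.
ε > 0: e-books and e-readers are substitutes.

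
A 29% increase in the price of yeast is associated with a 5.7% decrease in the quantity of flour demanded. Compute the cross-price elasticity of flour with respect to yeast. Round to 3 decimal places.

-0.197

ε = (%ΔQ of flour) / (%ΔP of yeast) = (-5.7%) / (29%) ≈ -0.197.
Negative cross-price elasticity: complements.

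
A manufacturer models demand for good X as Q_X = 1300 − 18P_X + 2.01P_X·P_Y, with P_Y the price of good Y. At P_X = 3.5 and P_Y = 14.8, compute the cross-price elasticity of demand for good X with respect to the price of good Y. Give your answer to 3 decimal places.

0.078

At P_X = 3.5 and P_Y = 14.8: Q_X = 1341.118.
∂Q_X/∂P_Y = 2.01P_X = 2.01(3.5) = 7.0350.
ε = (∂Q_X/∂P_Y)(P_Y/Q_X) = 7.0350 × (14.8/1341.118) ≈ 0.078.
ε > 0: substitutes.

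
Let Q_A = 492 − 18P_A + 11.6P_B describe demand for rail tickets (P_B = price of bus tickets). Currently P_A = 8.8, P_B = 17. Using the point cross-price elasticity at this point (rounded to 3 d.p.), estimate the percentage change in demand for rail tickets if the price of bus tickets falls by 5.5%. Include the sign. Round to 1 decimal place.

At P_A = 8.8, P_B = 17: Q_A = 530.8.
∂Q_A/∂P_B = 11.6.
ε = (∂Q_A/∂P_B)(P_B/Q_A) = 11.6000 × 17/530.8 ≈ 0.372.
%ΔQ_A ≈ ε × %ΔP_B = 0.372 × (-5.5%) = -2.0%.

-2.0%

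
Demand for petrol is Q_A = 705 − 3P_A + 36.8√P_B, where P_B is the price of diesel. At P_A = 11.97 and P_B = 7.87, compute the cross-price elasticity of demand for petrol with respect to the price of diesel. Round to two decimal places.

0.07

At P_A = 11.97 and P_B = 7.87: Q_A = 772.327.
∂Q_A/∂P_B = 36.8/(2√P_B) = 36.8/(2√7.87) = 6.5589.
ε = (∂Q_A/∂P_B)(P_B/Q_A) = 6.5589 × (7.87/772.327) ≈ 0.07.
ε > 0: substitutes.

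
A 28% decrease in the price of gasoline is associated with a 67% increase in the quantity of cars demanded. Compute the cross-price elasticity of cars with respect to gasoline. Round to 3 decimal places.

ε = (%ΔQ of cars) / (%ΔP of gasoline) = (67%) / (-28%) ≈ -2.393.
Negative cross-price elasticity: complements.

-2.393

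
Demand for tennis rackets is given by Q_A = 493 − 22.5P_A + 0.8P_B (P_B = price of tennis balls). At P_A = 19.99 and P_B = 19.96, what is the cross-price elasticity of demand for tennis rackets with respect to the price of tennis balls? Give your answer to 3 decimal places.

At P_A = 19.99 and P_B = 19.96: Q_A = 59.193.
∂Q_A/∂P_B = 0.8.
ε = (∂Q_A/∂P_B)(P_B/Q_A) = 0.8 × (19.96/59.193) ≈ 0.270.
Since ε > 0, tennis rackets and tennis balls are substitutes.

0.270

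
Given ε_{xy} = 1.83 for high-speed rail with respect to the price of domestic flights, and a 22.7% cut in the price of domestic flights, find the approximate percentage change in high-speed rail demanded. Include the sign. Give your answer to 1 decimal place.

-41.5%

%ΔQ ≈ ε × %ΔP of domestic flights = 1.83 × (-22.7%) = -41.5%.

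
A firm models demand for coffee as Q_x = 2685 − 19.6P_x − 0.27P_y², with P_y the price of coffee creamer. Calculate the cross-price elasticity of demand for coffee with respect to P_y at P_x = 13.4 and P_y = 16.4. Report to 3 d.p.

At P_x = 13.4 and P_y = 16.4: Q_x = 2349.741.
∂Q_x/∂P_y = -0.54P_y = -0.54(16.4) = -8.8560.
ε = (∂Q_x/∂P_y)(P_y/Q_x) = -8.8560 × (16.4/2349.741) ≈ -0.062.

-0.062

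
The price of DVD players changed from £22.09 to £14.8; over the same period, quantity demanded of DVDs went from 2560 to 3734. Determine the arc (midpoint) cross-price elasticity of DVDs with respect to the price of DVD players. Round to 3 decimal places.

ΔQ_A = 3734 − 2560 = 1174; ΔP_B = 14.8 − 22.09 = -7.29.
Midpoints: Q̄_A = 3147.0, P̄_B = 18.45.
ε = (ΔQ_A/Q̄_A)/(ΔP_B/P̄_B) = (1174/3147.0)/(-7.29/18.45) ≈ -0.944.

-0.944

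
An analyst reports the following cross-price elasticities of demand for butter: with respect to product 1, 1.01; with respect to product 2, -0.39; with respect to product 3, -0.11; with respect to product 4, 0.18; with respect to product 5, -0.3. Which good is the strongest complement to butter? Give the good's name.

Complements have ε < 0. The most negative value is -0.39 (product 2).

product 2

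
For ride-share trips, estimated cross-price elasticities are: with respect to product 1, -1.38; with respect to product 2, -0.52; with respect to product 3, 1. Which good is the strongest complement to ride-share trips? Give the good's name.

product 1

Complements have ε < 0. The most negative value is -1.38 (product 1).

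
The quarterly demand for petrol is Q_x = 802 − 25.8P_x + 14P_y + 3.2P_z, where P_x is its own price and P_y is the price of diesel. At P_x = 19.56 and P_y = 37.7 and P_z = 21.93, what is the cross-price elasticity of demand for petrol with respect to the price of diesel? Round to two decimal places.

At P_x = 19.56 and P_y = 37.7 and P_z = 21.93: Q_x = 895.328.
∂Q_x/∂P_y = 14.
ε = (∂Q_x/∂P_y)(P_y/Q_x) = 14 × (37.7/895.328) ≈ 0.59.

0.59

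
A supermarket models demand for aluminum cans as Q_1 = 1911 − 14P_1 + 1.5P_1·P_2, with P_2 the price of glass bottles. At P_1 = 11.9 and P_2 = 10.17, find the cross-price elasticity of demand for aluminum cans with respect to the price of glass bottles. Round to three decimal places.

At P_1 = 11.9 and P_2 = 10.17: Q_1 = 1925.935.
∂Q_1/∂P_2 = 1.5P_1 = 1.5(11.9) = 17.8500.
ε = (∂Q_1/∂P_2)(P_2/Q_1) = 17.8500 × (10.17/1925.935) ≈ 0.094.
ε > 0: substitutes.

0.094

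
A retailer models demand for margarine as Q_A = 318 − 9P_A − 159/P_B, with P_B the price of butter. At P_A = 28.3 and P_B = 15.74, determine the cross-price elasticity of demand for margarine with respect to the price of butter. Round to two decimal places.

0.19

At P_A = 28.3 and P_B = 15.74: Q_A = 53.198.
∂Q_A/∂P_B = 159/P_B² = 0.6418.
ε = (∂Q_A/∂P_B)(P_B/Q_A) = 0.6418 × (15.74/53.198) ≈ 0.19.
ε > 0: substitutes.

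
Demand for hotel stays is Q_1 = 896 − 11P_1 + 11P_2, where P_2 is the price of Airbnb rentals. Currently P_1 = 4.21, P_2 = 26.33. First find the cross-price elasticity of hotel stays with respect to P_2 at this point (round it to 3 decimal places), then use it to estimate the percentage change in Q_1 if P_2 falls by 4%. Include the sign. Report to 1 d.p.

At P_1 = 4.21, P_2 = 26.33: Q_1 = 1139.32.
∂Q_1/∂P_2 = 11.
ε = (∂Q_1/∂P_2)(P_2/Q_1) = 11.0000 × 26.33/1139.32 ≈ 0.254.
%ΔQ_1 ≈ ε × %ΔP_2 = 0.254 × (-4%) = -1.0%.

-1.0%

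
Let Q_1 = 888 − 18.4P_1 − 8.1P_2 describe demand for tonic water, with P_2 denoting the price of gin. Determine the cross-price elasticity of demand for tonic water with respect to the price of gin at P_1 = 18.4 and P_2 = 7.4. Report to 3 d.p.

At P_1 = 18.4 and P_2 = 7.4: Q_1 = 489.5.
∂Q_1/∂P_2 = -8.1.
ε = (∂Q_1/∂P_2)(P_2/Q_1) = -8.1 × (7.4/489.5) ≈ -0.122.
Since ε < 0, tonic water and gin are complements.

-0.122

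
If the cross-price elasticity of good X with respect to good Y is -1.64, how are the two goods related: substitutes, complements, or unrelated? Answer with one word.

complements

ε = -1.64 < 0, so a higher price of good Y lowers demand for good X: complements.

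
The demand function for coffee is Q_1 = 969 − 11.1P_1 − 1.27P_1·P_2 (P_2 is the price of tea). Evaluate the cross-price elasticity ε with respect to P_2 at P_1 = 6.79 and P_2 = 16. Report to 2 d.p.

-0.18

At P_1 = 6.79 and P_2 = 16: Q_1 = 755.658.
∂Q_1/∂P_2 = -1.27P_1 = -1.27(6.79) = -8.6233.
ε = (∂Q_1/∂P_2)(P_2/Q_1) = -8.6233 × (16/755.658) ≈ -0.18.
ε < 0: complements.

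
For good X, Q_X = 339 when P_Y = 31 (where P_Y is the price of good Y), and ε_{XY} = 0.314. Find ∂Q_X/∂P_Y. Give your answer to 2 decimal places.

ε = (∂Q_X/∂P_Y)·(P_Y/Q_X) ⇒ ∂Q_X/∂P_Y = ε·Q_X/P_Y = 0.314 × 339/31 ≈ 3.43.

3.43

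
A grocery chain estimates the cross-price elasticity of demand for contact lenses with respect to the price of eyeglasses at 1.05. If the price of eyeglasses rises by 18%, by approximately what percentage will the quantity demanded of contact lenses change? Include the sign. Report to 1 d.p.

%ΔQ ≈ ε × %ΔP of eyeglasses = 1.05 × (18%) = 18.9%.

18.9%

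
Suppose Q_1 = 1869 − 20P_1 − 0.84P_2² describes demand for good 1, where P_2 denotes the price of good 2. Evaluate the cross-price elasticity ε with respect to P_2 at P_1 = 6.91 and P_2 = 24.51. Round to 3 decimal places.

At P_1 = 6.91 and P_2 = 24.51: Q_1 = 1226.178.
∂Q_1/∂P_2 = -1.68P_2 = -1.68(24.51) = -41.1768.
ε = (∂Q_1/∂P_2)(P_2/Q_1) = -41.1768 × (24.51/1226.178) ≈ -0.823.

-0.823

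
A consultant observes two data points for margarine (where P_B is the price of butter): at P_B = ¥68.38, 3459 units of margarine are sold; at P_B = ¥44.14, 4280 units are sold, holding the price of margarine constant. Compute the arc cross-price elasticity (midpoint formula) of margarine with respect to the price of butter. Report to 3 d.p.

-0.492

ΔQ_A = 4280 − 3459 = 821; ΔP_B = 44.14 − 68.38 = -24.24.
Midpoints: Q̄_A = 3869.5, P̄_B = 56.26.
ε = (ΔQ_A/Q̄_A)/(ΔP_B/P̄_B) = (821/3869.5)/(-24.24/56.26) ≈ -0.492.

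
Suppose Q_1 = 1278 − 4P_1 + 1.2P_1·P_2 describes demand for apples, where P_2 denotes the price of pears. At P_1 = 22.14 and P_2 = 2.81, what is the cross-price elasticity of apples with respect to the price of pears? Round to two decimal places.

At P_1 = 22.14 and P_2 = 2.81: Q_1 = 1264.096.
∂Q_1/∂P_2 = 1.2P_1 = 1.2(22.14) = 26.5680.
ε = (∂Q_1/∂P_2)(P_2/Q_1) = 26.5680 × (2.81/1264.096) ≈ 0.06.
ε > 0: substitutes.

0.06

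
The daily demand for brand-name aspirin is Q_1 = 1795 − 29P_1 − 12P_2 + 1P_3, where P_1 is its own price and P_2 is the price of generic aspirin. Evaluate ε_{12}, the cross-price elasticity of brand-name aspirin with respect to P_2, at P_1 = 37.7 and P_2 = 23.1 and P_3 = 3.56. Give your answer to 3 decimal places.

-0.648

At P_1 = 37.7 and P_2 = 23.1 and P_3 = 3.56: Q_1 = 428.06.
∂Q_1/∂P_2 = -12.
ε = (∂Q_1/∂P_2)(P_2/Q_1) = -12 × (23.1/428.06) ≈ -0.648.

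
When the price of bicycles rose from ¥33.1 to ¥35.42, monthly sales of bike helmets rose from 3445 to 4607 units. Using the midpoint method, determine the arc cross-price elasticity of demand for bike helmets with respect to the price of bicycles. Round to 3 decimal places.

ΔQ_A = 4607 − 3445 = 1162; ΔP_B = 35.42 − 33.1 = 2.32.
Midpoints: Q̄_A = 4026.0, P̄_B = 34.26.
ε = (ΔQ_A/Q̄_A)/(ΔP_B/P̄_B) = (1162/4026.0)/(2.32/34.26) ≈ 4.262.
ε > 0: bike helmets and bicycles are substitutes.

4.262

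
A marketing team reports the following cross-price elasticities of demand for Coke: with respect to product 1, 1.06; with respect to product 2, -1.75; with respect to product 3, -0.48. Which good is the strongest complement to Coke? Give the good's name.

Complements have ε < 0. The most negative value is -1.75 (product 2).

product 2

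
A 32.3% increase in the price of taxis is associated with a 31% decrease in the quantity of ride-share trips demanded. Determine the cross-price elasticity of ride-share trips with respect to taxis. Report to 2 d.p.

ε = (%ΔQ of ride-share trips) / (%ΔP of taxis) = (-31%) / (32.3%) ≈ -0.96.
Negative cross-price elasticity: complements.

-0.96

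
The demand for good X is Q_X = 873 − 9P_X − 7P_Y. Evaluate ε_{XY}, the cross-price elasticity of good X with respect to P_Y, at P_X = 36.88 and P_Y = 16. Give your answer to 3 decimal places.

At P_X = 36.88 and P_Y = 16: Q_X = 429.08.
∂Q_X/∂P_Y = -7.
ε = (∂Q_X/∂P_Y)(P_Y/Q_X) = -7 × (16/429.08) ≈ -0.261.

-0.261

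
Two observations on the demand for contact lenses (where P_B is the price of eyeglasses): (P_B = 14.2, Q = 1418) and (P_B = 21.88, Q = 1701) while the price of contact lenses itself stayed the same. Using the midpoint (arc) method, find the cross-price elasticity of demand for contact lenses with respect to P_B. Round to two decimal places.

0.43

ΔQ_A = 1701 − 1418 = 283; ΔP_B = 21.88 − 14.2 = 7.68.
Midpoints: Q̄_A = 1559.5, P̄_B = 18.04.
ε = (ΔQ_A/Q̄_A)/(ΔP_B/P̄_B) = (283/1559.5)/(7.68/18.04) ≈ 0.43.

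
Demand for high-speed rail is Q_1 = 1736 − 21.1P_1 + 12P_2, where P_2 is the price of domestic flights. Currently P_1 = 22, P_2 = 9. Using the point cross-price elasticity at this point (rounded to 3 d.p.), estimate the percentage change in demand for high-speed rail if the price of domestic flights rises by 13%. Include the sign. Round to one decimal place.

At P_1 = 22, P_2 = 9: Q_1 = 1379.8.
∂Q_1/∂P_2 = 12.
ε = (∂Q_1/∂P_2)(P_2/Q_1) = 12.0000 × 9/1379.8 ≈ 0.078.
%ΔQ_1 ≈ ε × %ΔP_2 = 0.078 × (13%) = 1.0%.

1.0%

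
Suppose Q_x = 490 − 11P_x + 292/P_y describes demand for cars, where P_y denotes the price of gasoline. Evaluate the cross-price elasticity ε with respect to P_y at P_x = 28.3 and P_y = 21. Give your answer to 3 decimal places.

-0.072

At P_x = 28.3 and P_y = 21: Q_x = 192.605.
∂Q_x/∂P_y = −292/P_y² = -0.6621.
ε = (∂Q_x/∂P_y)(P_y/Q_x) = -0.6621 × (21/192.605) ≈ -0.072.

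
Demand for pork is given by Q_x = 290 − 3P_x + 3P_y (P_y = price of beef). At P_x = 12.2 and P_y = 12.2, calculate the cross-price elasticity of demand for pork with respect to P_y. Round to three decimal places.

0.126

At P_x = 12.2 and P_y = 12.2: Q_x = 290.
∂Q_x/∂P_y = 3.
ε = (∂Q_x/∂P_y)(P_y/Q_x) = 3 × (12.2/290) ≈ 0.126.
Since ε > 0, pork and beef are substitutes.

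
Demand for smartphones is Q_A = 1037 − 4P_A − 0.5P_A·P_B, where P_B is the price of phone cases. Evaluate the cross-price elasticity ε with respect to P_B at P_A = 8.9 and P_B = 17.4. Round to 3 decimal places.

At P_A = 8.9 and P_B = 17.4: Q_A = 923.97.
∂Q_A/∂P_B = -0.5P_A = -0.5(8.9) = -4.4500.
ε = (∂Q_A/∂P_B)(P_B/Q_A) = -4.4500 × (17.4/923.97) ≈ -0.084.
ε < 0: complements.

-0.084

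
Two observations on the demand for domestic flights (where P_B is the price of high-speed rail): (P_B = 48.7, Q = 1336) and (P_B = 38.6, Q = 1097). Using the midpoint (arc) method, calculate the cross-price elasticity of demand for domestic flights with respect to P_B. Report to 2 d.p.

0.85

ΔQ_A = 1097 − 1336 = -239; ΔP_B = 38.6 − 48.7 = -10.1.
Midpoints: Q̄_A = 1216.5, P̄_B = 43.65.
ε = (ΔQ_A/Q̄_A)/(ΔP_B/P̄_B) = (-239/1216.5)/(-10.1/43.65) ≈ 0.85.
ε > 0: domestic flights and high-speed rail are substitutes.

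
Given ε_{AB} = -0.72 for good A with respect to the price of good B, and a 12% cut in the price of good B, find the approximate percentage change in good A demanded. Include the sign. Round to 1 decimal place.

8.6%

%ΔQ ≈ ε × %ΔP of good B = -0.72 × (-12%) = 8.6%.
Demand for good A rises by about 8.6%.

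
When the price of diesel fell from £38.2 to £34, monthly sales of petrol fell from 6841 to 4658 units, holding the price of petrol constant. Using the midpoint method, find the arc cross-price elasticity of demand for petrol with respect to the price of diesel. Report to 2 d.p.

ΔQ_A = 4658 − 6841 = -2183; ΔP_B = 34 − 38.2 = -4.2.
Midpoints: Q̄_A = 5749.5, P̄_B = 36.10.
ε = (ΔQ_A/Q̄_A)/(ΔP_B/P̄_B) = (-2183/5749.5)/(-4.2/36.10) ≈ 3.26.

3.26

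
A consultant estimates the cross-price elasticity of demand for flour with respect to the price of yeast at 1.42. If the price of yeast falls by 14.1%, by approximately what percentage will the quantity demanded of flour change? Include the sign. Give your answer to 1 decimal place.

%ΔQ ≈ ε × %ΔP of yeast = 1.42 × (-14.1%) = -20.0%.
Demand for flour falls by about 20.0%.

-20.0%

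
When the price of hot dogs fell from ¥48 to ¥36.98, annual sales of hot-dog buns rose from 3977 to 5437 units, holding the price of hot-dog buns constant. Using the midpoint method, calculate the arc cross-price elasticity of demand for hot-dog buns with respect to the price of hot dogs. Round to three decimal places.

-1.196

ΔQ_A = 5437 − 3977 = 1460; ΔP_B = 36.98 − 48 = -11.02.
Midpoints: Q̄_A = 4707.0, P̄_B = 42.49.
ε = (ΔQ_A/Q̄_A)/(ΔP_B/P̄_B) = (1460/4707.0)/(-11.02/42.49) ≈ -1.196.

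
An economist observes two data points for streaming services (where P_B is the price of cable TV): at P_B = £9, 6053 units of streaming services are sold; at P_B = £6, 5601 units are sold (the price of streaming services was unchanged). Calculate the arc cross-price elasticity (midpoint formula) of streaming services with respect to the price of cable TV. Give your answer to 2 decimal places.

ΔQ_A = 5601 − 6053 = -452; ΔP_B = 6 − 9 = -3.
Midpoints: Q̄_A = 5827.0, P̄_B = 7.50.
ε = (ΔQ_A/Q̄_A)/(ΔP_B/P̄_B) = (-452/5827.0)/(-3/7.50) ≈ 0.19.

0.19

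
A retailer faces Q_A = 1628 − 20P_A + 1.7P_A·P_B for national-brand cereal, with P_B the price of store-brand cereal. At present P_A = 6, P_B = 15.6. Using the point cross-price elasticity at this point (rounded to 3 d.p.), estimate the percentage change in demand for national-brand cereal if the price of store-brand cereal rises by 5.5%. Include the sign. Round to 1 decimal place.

0.5%

At P_A = 6, P_B = 15.6: Q_A = 1667.12.
∂Q_A/∂P_B = 1.7P_A = 10.2000.
ε = (∂Q_A/∂P_B)(P_B/Q_A) = 10.2000 × 15.6/1667.12 ≈ 0.095.
%ΔQ_A ≈ ε × %ΔP_B = 0.095 × (5.5%) = 0.5%.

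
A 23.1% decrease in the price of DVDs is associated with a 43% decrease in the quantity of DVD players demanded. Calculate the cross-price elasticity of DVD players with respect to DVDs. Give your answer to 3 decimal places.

ε = (%ΔQ of DVD players) / (%ΔP of DVDs) = (-43%) / (-23.1%) ≈ 1.861.
Positive cross-price elasticity: substitutes.

1.861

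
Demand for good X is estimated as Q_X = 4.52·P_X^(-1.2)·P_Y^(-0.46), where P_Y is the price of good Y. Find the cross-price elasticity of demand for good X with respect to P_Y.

In a log-linear (constant-elasticity) demand function, the coefficient on the exponent of P_Y is the cross-price elasticity.
ε = -0.46. Negative, so good X and good Y are complements.

-0.46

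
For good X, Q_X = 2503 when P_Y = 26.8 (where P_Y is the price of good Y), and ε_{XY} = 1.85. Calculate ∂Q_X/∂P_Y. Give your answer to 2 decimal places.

ε = (∂Q_X/∂P_Y)·(P_Y/Q_X) ⇒ ∂Q_X/∂P_Y = ε·Q_X/P_Y = 1.85 × 2503/26.8 ≈ 172.78.

172.78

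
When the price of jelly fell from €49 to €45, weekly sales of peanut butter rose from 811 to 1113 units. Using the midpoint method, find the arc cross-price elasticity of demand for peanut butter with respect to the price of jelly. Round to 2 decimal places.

-3.69

ΔQ_A = 1113 − 811 = 302; ΔP_B = 45 − 49 = -4.
Midpoints: Q̄_A = 962.0, P̄_B = 47.00.
ε = (ΔQ_A/Q̄_A)/(ΔP_B/P̄_B) = (302/962.0)/(-4/47.00) ≈ -3.69.
ε < 0: peanut butter and jelly are complements.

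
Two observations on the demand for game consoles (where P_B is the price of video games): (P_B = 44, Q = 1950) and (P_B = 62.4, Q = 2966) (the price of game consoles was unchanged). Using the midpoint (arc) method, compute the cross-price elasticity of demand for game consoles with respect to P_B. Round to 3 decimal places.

ΔQ_A = 2966 − 1950 = 1016; ΔP_B = 62.4 − 44 = 18.4.
Midpoints: Q̄_A = 2458.0, P̄_B = 53.20.
ε = (ΔQ_A/Q̄_A)/(ΔP_B/P̄_B) = (1016/2458.0)/(18.4/53.20) ≈ 1.195.

1.195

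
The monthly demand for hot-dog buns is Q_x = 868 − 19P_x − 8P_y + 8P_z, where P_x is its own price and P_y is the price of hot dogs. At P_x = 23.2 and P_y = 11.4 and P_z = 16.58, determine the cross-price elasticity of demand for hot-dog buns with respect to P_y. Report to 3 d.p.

-0.195

At P_x = 23.2 and P_y = 11.4 and P_z = 16.58: Q_x = 468.64.
∂Q_x/∂P_y = -8.
ε = (∂Q_x/∂P_y)(P_y/Q_x) = -8 × (11.4/468.64) ≈ -0.195.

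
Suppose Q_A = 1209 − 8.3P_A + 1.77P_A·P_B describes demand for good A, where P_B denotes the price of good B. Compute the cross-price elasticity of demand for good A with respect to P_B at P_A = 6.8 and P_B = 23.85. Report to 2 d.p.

0.20

At P_A = 6.8 and P_B = 23.85: Q_A = 1439.619.
∂Q_A/∂P_B = 1.77P_A = 1.77(6.8) = 12.0360.
ε = (∂Q_A/∂P_B)(P_B/Q_A) = 12.0360 × (23.85/1439.619) ≈ 0.20.
ε > 0: substitutes.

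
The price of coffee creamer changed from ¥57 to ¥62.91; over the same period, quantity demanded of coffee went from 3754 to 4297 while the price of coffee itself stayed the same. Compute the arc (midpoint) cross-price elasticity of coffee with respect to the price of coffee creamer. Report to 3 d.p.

ΔQ_A = 4297 − 3754 = 543; ΔP_B = 62.91 − 57 = 5.91.
Midpoints: Q̄_A = 4025.5, P̄_B = 59.95.
ε = (ΔQ_A/Q̄_A)/(ΔP_B/P̄_B) = (543/4025.5)/(5.91/59.95) ≈ 1.368.
ε > 0: coffee and coffee creamer are substitutes.

1.368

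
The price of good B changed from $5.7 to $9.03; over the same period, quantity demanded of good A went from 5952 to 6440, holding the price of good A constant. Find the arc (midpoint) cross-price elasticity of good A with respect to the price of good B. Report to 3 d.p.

ΔQ_A = 6440 − 5952 = 488; ΔP_B = 9.03 − 5.7 = 3.33.
Midpoints: Q̄_A = 6196.0, P̄_B = 7.37.
ε = (ΔQ_A/Q̄_A)/(ΔP_B/P̄_B) = (488/6196.0)/(3.33/7.37) ≈ 0.174.
ε > 0: good A and good B are substitutes.

0.174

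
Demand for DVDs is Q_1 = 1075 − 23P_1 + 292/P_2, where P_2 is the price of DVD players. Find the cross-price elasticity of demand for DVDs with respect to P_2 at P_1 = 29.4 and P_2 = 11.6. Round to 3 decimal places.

-0.059

At P_1 = 29.4 and P_2 = 11.6: Q_1 = 423.972.
∂Q_1/∂P_2 = −292/P_2² = -2.1700.
ε = (∂Q_1/∂P_2)(P_2/Q_1) = -2.1700 × (11.6/423.972) ≈ -0.059.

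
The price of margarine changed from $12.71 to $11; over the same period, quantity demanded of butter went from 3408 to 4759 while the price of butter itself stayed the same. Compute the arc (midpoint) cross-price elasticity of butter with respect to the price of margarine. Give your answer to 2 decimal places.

-2.29

ΔQ_A = 4759 − 3408 = 1351; ΔP_B = 11 − 12.71 = -1.71.
Midpoints: Q̄_A = 4083.5, P̄_B = 11.86.
ε = (ΔQ_A/Q̄_A)/(ΔP_B/P̄_B) = (1351/4083.5)/(-1.71/11.86) ≈ -2.29.
ε < 0: butter and margarine are complements.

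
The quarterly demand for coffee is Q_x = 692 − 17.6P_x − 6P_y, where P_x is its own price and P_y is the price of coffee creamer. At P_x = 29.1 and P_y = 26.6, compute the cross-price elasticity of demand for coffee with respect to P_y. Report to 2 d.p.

-7.89

At P_x = 29.1 and P_y = 26.6: Q_x = 20.24.
∂Q_x/∂P_y = -6.
ε = (∂Q_x/∂P_y)(P_y/Q_x) = -6 × (26.6/20.24) ≈ -7.89.
Since ε < 0, coffee and coffee creamer are complements.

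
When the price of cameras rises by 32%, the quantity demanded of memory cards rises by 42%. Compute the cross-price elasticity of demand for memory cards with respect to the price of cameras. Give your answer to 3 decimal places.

1.313

ε = (%ΔQ of memory cards) / (%ΔP of cameras) = (42%) / (32%) ≈ 1.313.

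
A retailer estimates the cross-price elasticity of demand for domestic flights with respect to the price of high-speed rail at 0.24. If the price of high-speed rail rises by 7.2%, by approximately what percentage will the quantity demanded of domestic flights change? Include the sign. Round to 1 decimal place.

%ΔQ ≈ ε × %ΔP of high-speed rail = 0.24 × (7.2%) = 1.7%.
Demand for domestic flights rises by about 1.7%.

1.7%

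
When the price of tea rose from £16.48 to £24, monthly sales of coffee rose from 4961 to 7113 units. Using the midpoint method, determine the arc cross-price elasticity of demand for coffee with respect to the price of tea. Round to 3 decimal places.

0.959

ΔQ_A = 7113 − 4961 = 2152; ΔP_B = 24 − 16.48 = 7.52.
Midpoints: Q̄_A = 6037.0, P̄_B = 20.24.
ε = (ΔQ_A/Q̄_A)/(ΔP_B/P̄_B) = (2152/6037.0)/(7.52/20.24) ≈ 0.959.
ε > 0: coffee and tea are substitutes.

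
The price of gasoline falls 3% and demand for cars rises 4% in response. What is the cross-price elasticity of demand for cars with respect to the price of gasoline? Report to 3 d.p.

-1.333

ε = (%ΔQ of cars) / (%ΔP of gasoline) = (4%) / (-3%) ≈ -1.333.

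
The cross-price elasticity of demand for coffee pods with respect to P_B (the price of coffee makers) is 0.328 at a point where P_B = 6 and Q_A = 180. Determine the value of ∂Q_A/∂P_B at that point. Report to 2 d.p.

9.84

ε = (∂Q_A/∂P_B)·(P_B/Q_A) ⇒ ∂Q_A/∂P_B = ε·Q_A/P_B = 0.328 × 180/6 ≈ 9.84.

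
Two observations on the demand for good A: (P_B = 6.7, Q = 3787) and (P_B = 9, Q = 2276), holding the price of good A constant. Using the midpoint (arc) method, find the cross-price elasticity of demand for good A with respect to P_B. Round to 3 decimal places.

ΔQ_A = 2276 − 3787 = -1511; ΔP_B = 9 − 6.7 = 2.3.
Midpoints: Q̄_A = 3031.5, P̄_B = 7.85.
ε = (ΔQ_A/Q̄_A)/(ΔP_B/P̄_B) = (-1511/3031.5)/(2.3/7.85) ≈ -1.701.

-1.701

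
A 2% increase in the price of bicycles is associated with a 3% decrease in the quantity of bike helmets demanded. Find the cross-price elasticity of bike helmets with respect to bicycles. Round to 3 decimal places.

ε = (%ΔQ of bike helmets) / (%ΔP of bicycles) = (-3%) / (2%) ≈ -1.500.
Negative cross-price elasticity: complements.

-1.500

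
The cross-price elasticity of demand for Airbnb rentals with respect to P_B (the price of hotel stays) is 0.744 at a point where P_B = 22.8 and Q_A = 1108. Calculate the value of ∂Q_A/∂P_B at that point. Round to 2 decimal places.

ε = (∂Q_A/∂P_B)·(P_B/Q_A) ⇒ ∂Q_A/∂P_B = ε·Q_A/P_B = 0.744 × 1108/22.8 ≈ 36.16.

36.16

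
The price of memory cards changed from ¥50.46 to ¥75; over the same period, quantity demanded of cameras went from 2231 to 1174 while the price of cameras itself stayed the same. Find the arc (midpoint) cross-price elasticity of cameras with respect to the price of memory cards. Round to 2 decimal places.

ΔQ_A = 1174 − 2231 = -1057; ΔP_B = 75 − 50.46 = 24.54.
Midpoints: Q̄_A = 1702.5, P̄_B = 62.73.
ε = (ΔQ_A/Q̄_A)/(ΔP_B/P̄_B) = (-1057/1702.5)/(24.54/62.73) ≈ -1.59.

-1.59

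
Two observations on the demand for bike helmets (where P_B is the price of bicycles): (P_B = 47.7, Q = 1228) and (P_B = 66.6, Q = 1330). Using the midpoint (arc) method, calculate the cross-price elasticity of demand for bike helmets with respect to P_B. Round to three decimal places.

0.241

ΔQ_A = 1330 − 1228 = 102; ΔP_B = 66.6 − 47.7 = 18.9.
Midpoints: Q̄_A = 1279.0, P̄_B = 57.15.
ε = (ΔQ_A/Q̄_A)/(ΔP_B/P̄_B) = (102/1279.0)/(18.9/57.15) ≈ 0.241.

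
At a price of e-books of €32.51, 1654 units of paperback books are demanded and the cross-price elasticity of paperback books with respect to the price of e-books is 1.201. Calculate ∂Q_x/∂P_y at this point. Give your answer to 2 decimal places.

ε = (∂Q_x/∂P_y)·(P_y/Q_x) ⇒ ∂Q_x/∂P_y = ε·Q_x/P_y = 1.201 × 1654/32.51 ≈ 61.10.

61.10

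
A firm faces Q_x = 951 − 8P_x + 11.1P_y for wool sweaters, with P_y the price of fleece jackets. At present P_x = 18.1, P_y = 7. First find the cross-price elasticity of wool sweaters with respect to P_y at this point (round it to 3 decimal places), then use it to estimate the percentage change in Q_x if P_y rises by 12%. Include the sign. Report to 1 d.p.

1.1%

At P_x = 18.1, P_y = 7: Q_x = 883.9.
∂Q_x/∂P_y = 11.1.
ε = (∂Q_x/∂P_y)(P_y/Q_x) = 11.1000 × 7/883.9 ≈ 0.088.
%ΔQ_x ≈ ε × %ΔP_y = 0.088 × (12%) = 1.1%.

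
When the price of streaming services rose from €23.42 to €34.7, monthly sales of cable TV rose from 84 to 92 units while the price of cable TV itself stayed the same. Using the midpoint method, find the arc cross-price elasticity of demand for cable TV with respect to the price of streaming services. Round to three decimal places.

ΔQ_A = 92 − 84 = 8; ΔP_B = 34.7 − 23.42 = 11.28.
Midpoints: Q̄_A = 88.0, P̄_B = 29.06.
ε = (ΔQ_A/Q̄_A)/(ΔP_B/P̄_B) = (8/88.0)/(11.28/29.06) ≈ 0.234.
ε > 0: cable TV and streaming services are substitutes.

0.234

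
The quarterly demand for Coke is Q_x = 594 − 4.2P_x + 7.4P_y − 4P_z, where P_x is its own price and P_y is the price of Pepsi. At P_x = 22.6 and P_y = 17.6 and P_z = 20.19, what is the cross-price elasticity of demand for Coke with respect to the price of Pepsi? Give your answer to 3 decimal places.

At P_x = 22.6 and P_y = 17.6 and P_z = 20.19: Q_x = 548.56.
∂Q_x/∂P_y = 7.4.
ε = (∂Q_x/∂P_y)(P_y/Q_x) = 7.4 × (17.6/548.56) ≈ 0.237.

0.237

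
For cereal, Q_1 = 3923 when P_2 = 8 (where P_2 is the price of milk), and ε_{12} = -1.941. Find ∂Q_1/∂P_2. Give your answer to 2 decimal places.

ε = (∂Q_1/∂P_2)·(P_2/Q_1) ⇒ ∂Q_1/∂P_2 = ε·Q_1/P_2 = -1.941 × 3923/8 ≈ -951.82.

-951.82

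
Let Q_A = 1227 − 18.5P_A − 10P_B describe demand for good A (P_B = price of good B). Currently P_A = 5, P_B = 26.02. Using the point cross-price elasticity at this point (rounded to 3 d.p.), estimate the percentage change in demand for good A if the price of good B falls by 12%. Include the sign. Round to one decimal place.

At P_A = 5, P_B = 26.02: Q_A = 874.3.
∂Q_A/∂P_B = -10.
ε = (∂Q_A/∂P_B)(P_B/Q_A) = -10.0000 × 26.02/874.3 ≈ -0.298.
%ΔQ_A ≈ ε × %ΔP_B = -0.298 × (-12%) = 3.6%.

3.6%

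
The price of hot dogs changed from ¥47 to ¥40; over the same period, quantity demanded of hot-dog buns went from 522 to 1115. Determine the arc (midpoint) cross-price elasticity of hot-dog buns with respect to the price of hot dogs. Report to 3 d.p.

-4.502

ΔQ_A = 1115 − 522 = 593; ΔP_B = 40 − 47 = -7.
Midpoints: Q̄_A = 818.5, P̄_B = 43.50.
ε = (ΔQ_A/Q̄_A)/(ΔP_B/P̄_B) = (593/818.5)/(-7/43.50) ≈ -4.502.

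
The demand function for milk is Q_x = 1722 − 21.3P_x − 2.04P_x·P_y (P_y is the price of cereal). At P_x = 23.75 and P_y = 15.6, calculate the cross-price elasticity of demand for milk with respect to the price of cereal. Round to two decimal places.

At P_x = 23.75 and P_y = 15.6: Q_x = 460.305.
∂Q_x/∂P_y = -2.04P_x = -2.04(23.75) = -48.4500.
ε = (∂Q_x/∂P_y)(P_y/Q_x) = -48.4500 × (15.6/460.305) ≈ -1.64.
ε < 0: complements.

-1.64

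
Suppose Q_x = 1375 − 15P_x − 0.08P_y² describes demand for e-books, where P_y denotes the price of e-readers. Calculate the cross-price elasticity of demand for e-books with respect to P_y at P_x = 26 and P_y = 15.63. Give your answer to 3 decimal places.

-0.040

At P_x = 26 and P_y = 15.63: Q_x = 965.456.
∂Q_x/∂P_y = -0.16P_y = -0.16(15.63) = -2.5008.
ε = (∂Q_x/∂P_y)(P_y/Q_x) = -2.5008 × (15.63/965.456) ≈ -0.040.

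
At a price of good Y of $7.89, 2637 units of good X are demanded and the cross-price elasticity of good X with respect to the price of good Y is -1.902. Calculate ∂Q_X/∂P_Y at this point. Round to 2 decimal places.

-635.69

ε = (∂Q_X/∂P_Y)·(P_Y/Q_X) ⇒ ∂Q_X/∂P_Y = ε·Q_X/P_Y = -1.902 × 2637/7.89 ≈ -635.69.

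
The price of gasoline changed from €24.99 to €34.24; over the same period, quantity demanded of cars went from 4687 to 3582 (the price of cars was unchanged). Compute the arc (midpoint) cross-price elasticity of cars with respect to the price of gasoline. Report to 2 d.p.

-0.86

ΔQ_A = 3582 − 4687 = -1105; ΔP_B = 34.24 − 24.99 = 9.25.
Midpoints: Q̄_A = 4134.5, P̄_B = 29.62.
ε = (ΔQ_A/Q̄_A)/(ΔP_B/P̄_B) = (-1105/4134.5)/(9.25/29.62) ≈ -0.86.
ε < 0: cars and gasoline are complements.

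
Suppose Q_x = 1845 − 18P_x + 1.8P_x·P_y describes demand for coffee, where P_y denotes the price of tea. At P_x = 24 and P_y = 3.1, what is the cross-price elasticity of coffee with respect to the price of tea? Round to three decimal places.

At P_x = 24 and P_y = 3.1: Q_x = 1546.92.
∂Q_x/∂P_y = 1.8P_x = 1.8(24) = 43.2000.
ε = (∂Q_x/∂P_y)(P_y/Q_x) = 43.2000 × (3.1/1546.92) ≈ 0.087.
ε > 0: substitutes.

0.087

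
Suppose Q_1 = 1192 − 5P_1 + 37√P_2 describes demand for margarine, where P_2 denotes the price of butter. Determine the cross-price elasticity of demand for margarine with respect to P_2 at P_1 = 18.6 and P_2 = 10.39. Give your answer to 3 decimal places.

0.049

At P_1 = 18.6 and P_2 = 10.39: Q_1 = 1218.264.
∂Q_1/∂P_2 = 37/(2√P_2) = 37/(2√10.39) = 5.7394.
ε = (∂Q_1/∂P_2)(P_2/Q_1) = 5.7394 × (10.39/1218.264) ≈ 0.049.
ε > 0: substitutes.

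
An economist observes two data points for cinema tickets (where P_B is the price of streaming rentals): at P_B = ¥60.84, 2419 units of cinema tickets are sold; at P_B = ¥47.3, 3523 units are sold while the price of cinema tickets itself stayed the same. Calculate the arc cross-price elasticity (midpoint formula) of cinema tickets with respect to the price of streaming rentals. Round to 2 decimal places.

-1.48

ΔQ_A = 3523 − 2419 = 1104; ΔP_B = 47.3 − 60.84 = -13.54.
Midpoints: Q̄_A = 2971.0, P̄_B = 54.07.
ε = (ΔQ_A/Q̄_A)/(ΔP_B/P̄_B) = (1104/2971.0)/(-13.54/54.07) ≈ -1.48.
ε < 0: cinema tickets and streaming rentals are complements.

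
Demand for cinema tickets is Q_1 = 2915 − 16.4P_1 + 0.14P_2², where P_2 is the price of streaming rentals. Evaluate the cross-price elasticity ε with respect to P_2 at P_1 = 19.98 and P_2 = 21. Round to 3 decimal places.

At P_1 = 19.98 and P_2 = 21: Q_1 = 2649.068.
∂Q_1/∂P_2 = 0.28P_2 = 0.28(21) = 5.8800.
ε = (∂Q_1/∂P_2)(P_2/Q_1) = 5.8800 × (21/2649.068) ≈ 0.047.

0.047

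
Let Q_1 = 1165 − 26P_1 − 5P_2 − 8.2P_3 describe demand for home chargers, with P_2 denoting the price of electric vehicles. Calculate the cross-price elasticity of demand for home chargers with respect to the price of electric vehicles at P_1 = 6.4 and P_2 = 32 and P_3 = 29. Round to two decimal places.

-0.27

At P_1 = 6.4 and P_2 = 32 and P_3 = 29: Q_1 = 600.8.
∂Q_1/∂P_2 = -5.
ε = (∂Q_1/∂P_2)(P_2/Q_1) = -5 × (32/600.8) ≈ -0.27.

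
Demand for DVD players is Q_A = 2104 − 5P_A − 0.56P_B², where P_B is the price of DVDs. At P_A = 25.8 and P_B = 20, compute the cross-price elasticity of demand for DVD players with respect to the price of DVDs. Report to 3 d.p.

At P_A = 25.8 and P_B = 20: Q_A = 1751.
∂Q_A/∂P_B = -1.12P_B = -1.12(20) = -22.4000.
ε = (∂Q_A/∂P_B)(P_B/Q_A) = -22.4000 × (20/1751) ≈ -0.256.

-0.256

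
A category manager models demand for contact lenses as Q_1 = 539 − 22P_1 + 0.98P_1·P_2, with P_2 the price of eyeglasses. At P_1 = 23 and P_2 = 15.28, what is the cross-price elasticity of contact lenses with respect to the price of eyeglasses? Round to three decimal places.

0.913

At P_1 = 23 and P_2 = 15.28: Q_1 = 377.411.
∂Q_1/∂P_2 = 0.98P_1 = 0.98(23) = 22.5400.
ε = (∂Q_1/∂P_2)(P_2/Q_1) = 22.5400 × (15.28/377.411) ≈ 0.913.
ε > 0: substitutes.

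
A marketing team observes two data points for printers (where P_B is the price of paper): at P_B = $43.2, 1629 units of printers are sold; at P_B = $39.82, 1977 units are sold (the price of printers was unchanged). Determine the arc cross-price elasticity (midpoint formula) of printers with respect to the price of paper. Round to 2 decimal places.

ΔQ_A = 1977 − 1629 = 348; ΔP_B = 39.82 − 43.2 = -3.38.
Midpoints: Q̄_A = 1803.0, P̄_B = 41.51.
ε = (ΔQ_A/Q̄_A)/(ΔP_B/P̄_B) = (348/1803.0)/(-3.38/41.51) ≈ -2.37.
ε < 0: printers and paper are complements.

-2.37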